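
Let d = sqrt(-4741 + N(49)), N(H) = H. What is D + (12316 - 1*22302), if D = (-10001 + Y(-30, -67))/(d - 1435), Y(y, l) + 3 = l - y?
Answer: -20595866327/2063917 + 20082*I*sqrt(1173)/2063917 ≈ -9979.0 + 0.33325*I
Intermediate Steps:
d = 2*I*sqrt(1173) (d = sqrt(-4741 + 49) = sqrt(-4692) = 2*I*sqrt(1173) ≈ 68.498*I)
Y(y, l) = -3 + l - y (Y(y, l) = -3 + (l - y) = -3 + l - y)
D = -10041/(-1435 + 2*I*sqrt(1173)) (D = (-10001 + (-3 - 67 - 1*(-30)))/(2*I*sqrt(1173) - 1435) = (-10001 + (-3 - 67 + 30))/(-1435 + 2*I*sqrt(1173)) = (-10001 - 40)/(-1435 + 2*I*sqrt(1173)) = -10041/(-1435 + 2*I*sqrt(1173)) ≈ 6.9813 + 0.33325*I)
D + (12316 - 1*22302) = (14408835/2063917 + 20082*I*sqrt(1173)/2063917) + (12316 - 1*22302) = (14408835/2063917 + 20082*I*sqrt(1173)/2063917) + (12316 - 22302) = (14408835/2063917 + 20082*I*sqrt(1173)/2063917) - 9986 = -20595866327/2063917 + 20082*I*sqrt(1173)/2063917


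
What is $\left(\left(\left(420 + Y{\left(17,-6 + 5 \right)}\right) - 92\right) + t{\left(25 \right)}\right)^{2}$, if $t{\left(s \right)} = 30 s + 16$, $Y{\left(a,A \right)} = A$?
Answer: $1194649$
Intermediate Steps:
$t{\left(s \right)} = 16 + 30 s$
$\left(\left(\left(420 + Y{\left(17,-6 + 5 \right)}\right) - 92\right) + t{\left(25 \right)}\right)^{2} = \left(\left(\left(420 + \left(-6 + 5\right)\right) - 92\right) + \left(16 + 30 \cdot 25\right)\right)^{2} = \left(\left(\left(420 - 1\right) - 92\right) + \left(16 + 750\right)\right)^{2} = \left(\left(419 - 92\right) + 766\right)^{2} = \left(327 + 766\right)^{2} = 1093^{2} = 1194649$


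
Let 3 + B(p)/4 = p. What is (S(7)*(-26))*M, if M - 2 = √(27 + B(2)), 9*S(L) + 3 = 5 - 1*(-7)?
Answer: -52 - 26*√23 ≈ -176.69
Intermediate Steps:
S(L) = 1 (S(L) = -⅓ + (5 - 1*(-7))/9 = -⅓ + (5 + 7)/9 = -⅓ + (⅑)*12 = -⅓ + 4/3 = 1)
B(p) = -12 + 4*p
M = 2 + √23 (M = 2 + √(27 + (-12 + 4*2)) = 2 + √(27 + (-12 + 8)) = 2 + √(27 - 4) = 2 + √23 ≈ 6.7958)
(S(7)*(-26))*M = (1*(-26))*(2 + √23) = -26*(2 + √23) = -52 - 26*√23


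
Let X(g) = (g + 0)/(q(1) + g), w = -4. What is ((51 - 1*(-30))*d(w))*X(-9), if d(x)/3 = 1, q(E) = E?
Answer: 2187/8 ≈ 273.38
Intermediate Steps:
d(x) = 3 (d(x) = 3*1 = 3)
X(g) = g/(1 + g) (X(g) = (g + 0)/(1 + g) = g/(1 + g))
((51 - 1*(-30))*d(w))*X(-9) = ((51 - 1*(-30))*3)*(-9/(1 - 9)) = ((51 + 30)*3)*(-9/(-8)) = (81*3)*(-9*(-⅛)) = 243*(9/8) = 2187/8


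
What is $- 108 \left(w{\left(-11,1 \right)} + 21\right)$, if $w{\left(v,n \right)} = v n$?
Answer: $-1080$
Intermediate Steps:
$w{\left(v,n \right)} = n v$
$- 108 \left(w{\left(-11,1 \right)} + 21\right) = - 108 \left(1 \left(-11\right) + 21\right) = - 108 \left(-11 + 21\right) = \left(-108\right) 10 = -1080$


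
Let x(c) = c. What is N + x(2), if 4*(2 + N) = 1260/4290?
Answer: 21/286 ≈ 0.073427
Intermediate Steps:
N = -551/286 (N = -2 + (1260/4290)/4 = -2 + (1260*(1/4290))/4 = -2 + (1/4)*(42/143) = -2 + 21/286 = -551/286 ≈ -1.9266)
N + x(2) = -551/286 + 2 = 21/286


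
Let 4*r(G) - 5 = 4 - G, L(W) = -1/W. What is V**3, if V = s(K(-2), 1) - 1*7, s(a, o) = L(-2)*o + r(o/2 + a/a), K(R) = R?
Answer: -50653/512 ≈ -98.932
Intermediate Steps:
r(G) = 9/4 - G/4 (r(G) = 5/4 + (4 - G)/4 = 5/4 + (1 - G/4) = 9/4 - G/4)
s(a, o) = 2 + 3*o/8 (s(a, o) = (-1/(-2))*o + (9/4 - (o/2 + a/a)/4) = (-1*(-1/2))*o + (9/4 - (o*(1/2) + 1)/4) = o/2 + (9/4 - (o/2 + 1)/4) = o/2 + (9/4 - (1 + o/2)/4) = o/2 + (9/4 + (-1/4 - o/8)) = o/2 + (2 - o/8) = 2 + 3*o/8)
V = -37/8 (V = (2 + (3/8)*1) - 1*7 = (2 + 3/8) - 7 = 19/8 - 7 = -37/8 ≈ -4.6250)
V**3 = (-37/8)**3 = -50653/512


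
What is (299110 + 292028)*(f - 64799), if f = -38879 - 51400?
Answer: -91672498764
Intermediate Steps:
f = -90279
(299110 + 292028)*(f - 64799) = (299110 + 292028)*(-90279 - 64799) = 591138*(-155078) = -91672498764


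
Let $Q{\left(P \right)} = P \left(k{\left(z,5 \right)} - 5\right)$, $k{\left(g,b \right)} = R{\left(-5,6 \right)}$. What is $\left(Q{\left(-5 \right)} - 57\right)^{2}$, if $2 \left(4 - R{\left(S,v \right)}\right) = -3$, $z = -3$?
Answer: $\frac{14161}{4} \approx 3540.3$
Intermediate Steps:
$R{\left(S,v \right)} = \frac{11}{2}$ ($R{\left(S,v \right)} = 4 - - \frac{3}{2} = 4 + \frac{3}{2} = \frac{11}{2}$)
$k{\left(g,b \right)} = \frac{11}{2}$
$Q{\left(P \right)} = \frac{P}{2}$ ($Q{\left(P \right)} = P \left(\frac{11}{2} - 5\right) = P \frac{1}{2} = \frac{P}{2}$)
$\left(Q{\left(-5 \right)} - 57\right)^{2} = \left(\frac{1}{2} \left(-5\right) - 57\right)^{2} = \left(- \frac{5}{2} - 57\right)^{2} = \left(- \frac{119}{2}\right)^{2} = \frac{14161}{4}$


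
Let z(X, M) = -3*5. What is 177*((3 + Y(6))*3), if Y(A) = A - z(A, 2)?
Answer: 12744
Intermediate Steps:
z(X, M) = -15
Y(A) = 15 + A (Y(A) = A - 1*(-15) = A + 15 = 15 + A)
177*((3 + Y(6))*3) = 177*((3 + (15 + 6))*3) = 177*((3 + 21)*3) = 177*(24*3) = 177*72 = 12744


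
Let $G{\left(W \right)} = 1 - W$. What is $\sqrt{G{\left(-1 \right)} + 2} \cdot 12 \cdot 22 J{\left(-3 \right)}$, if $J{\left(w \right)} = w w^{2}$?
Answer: $-14256$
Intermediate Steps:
$J{\left(w \right)} = w^{3}$
$\sqrt{G{\left(-1 \right)} + 2} \cdot 12 \cdot 22 J{\left(-3 \right)} = \sqrt{\left(1 - -1\right) + 2} \cdot 12 \cdot 22 \left(-3\right)^{3} = \sqrt{\left(1 + 1\right) + 2} \cdot 264 \left(-27\right) = \sqrt{2 + 2} \left(-7128\right) = \sqrt{4} \left(-7128\right) = 2 \left(-7128\right) = -14256$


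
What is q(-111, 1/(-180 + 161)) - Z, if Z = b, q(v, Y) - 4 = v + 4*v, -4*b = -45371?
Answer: -47575/4 ≈ -11894.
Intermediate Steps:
b = 45371/4 (b = -1/4*(-45371) = 45371/4 ≈ 11343.)
q(v, Y) = 4 + 5*v (q(v, Y) = 4 + (v + 4*v) = 4 + 5*v)
Z = 45371/4 ≈ 11343.
q(-111, 1/(-180 + 161)) - Z = (4 + 5*(-111)) - 1*45371/4 = (4 - 555) - 45371/4 = -551 - 45371/4 = -47575/4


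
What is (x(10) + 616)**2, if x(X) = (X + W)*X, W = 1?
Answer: 527076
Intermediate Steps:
x(X) = X*(1 + X) (x(X) = (X + 1)*X = (1 + X)*X = X*(1 + X))
(x(10) + 616)**2 = (10*(1 + 10) + 616)**2 = (10*11 + 616)**2 = (110 + 616)**2 = 726**2 = 527076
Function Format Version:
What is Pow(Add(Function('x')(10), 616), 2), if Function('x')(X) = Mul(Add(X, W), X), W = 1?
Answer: 527076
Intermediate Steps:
Function('x')(X) = Mul(X, Add(1, X)) (Function('x')(X) = Mul(Add(X, 1), X) = Mul(Add(1, X), X) = Mul(X, Add(1, X)))
Pow(Add(Function('x')(10), 616), 2) = Pow(Add(Mul(10, Add(1, 10)), 616), 2) = Pow(Add(Mul(10, 11), 616), 2) = Pow(Add(110, 616), 2) = Pow(726, 2) = 527076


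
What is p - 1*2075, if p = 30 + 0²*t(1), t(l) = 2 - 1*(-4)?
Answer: -2045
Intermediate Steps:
t(l) = 6 (t(l) = 2 + 4 = 6)
p = 30 (p = 30 + 0²*6 = 30 + 0*6 = 30 + 0 = 30)
p - 1*2075 = 30 - 1*2075 = 30 - 2075 = -2045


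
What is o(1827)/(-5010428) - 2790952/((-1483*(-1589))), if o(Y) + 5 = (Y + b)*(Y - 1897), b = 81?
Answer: -13669119861301/11807008446436 ≈ -1.1577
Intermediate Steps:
o(Y) = -5 + (-1897 + Y)*(81 + Y) (o(Y) = -5 + (Y + 81)*(Y - 1897) = -5 + (81 + Y)*(-1897 + Y) = -5 + (-1897 + Y)*(81 + Y))
o(1827)/(-5010428) - 2790952/((-1483*(-1589))) = (-153662 + 1827**2 - 1816*1827)/(-5010428) - 2790952/((-1483*(-1589))) = (-153662 + 3337929 - 3317832)*(-1/5010428) - 2790952/2356487 = -133565*(-1/5010428) - 2790952*1/2356487 = 133565/5010428 - 2790952/2356487 = -13669119861301/11807008446436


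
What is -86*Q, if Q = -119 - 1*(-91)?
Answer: 2408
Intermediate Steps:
Q = -28 (Q = -119 + 91 = -28)
-86*Q = -86*(-28) = 2408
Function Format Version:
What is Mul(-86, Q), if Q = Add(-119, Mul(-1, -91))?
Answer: 2408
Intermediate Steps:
Q = -28 (Q = Add(-119, 91) = -28)
Mul(-86, Q) = Mul(-86, -28) = 2408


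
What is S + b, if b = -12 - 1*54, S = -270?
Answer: -336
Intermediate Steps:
b = -66 (b = -12 - 54 = -66)
S + b = -270 - 66 = -336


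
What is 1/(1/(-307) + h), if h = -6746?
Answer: -307/2071023 ≈ -0.00014824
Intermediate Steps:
1/(1/(-307) + h) = 1/(1/(-307) - 6746) = 1/(-1/307 - 6746) = 1/(-2071023/307) = -307/2071023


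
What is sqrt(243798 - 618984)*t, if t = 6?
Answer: 6*I*sqrt(375186) ≈ 3675.1*I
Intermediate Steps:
sqrt(243798 - 618984)*t = sqrt(243798 - 618984)*6 = sqrt(-375186)*6 = (I*sqrt(375186))*6 = 6*I*sqrt(375186)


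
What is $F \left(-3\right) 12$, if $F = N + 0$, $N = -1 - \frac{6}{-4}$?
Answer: $-18$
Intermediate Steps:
$N = \frac{1}{2}$ ($N = -1 - 6 \left(- \frac{1}{4}\right) = -1 - - \frac{3}{2} = -1 + \frac{3}{2} = \frac{1}{2} \approx 0.5$)
$F = \frac{1}{2}$ ($F = \frac{1}{2} + 0 = \frac{1}{2} \approx 0.5$)
$F \left(-3\right) 12 = \frac{1}{2} \left(-3\right) 12 = \left(- \frac{3}{2}\right) 12 = -18$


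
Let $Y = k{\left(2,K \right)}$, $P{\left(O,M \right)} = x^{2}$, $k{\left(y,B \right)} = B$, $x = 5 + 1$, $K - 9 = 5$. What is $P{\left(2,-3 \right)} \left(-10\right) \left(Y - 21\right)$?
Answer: $2520$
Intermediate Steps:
$K = 14$ ($K = 9 + 5 = 14$)
$x = 6$
$P{\left(O,M \right)} = 36$ ($P{\left(O,M \right)} = 6^{2} = 36$)
$Y = 14$
$P{\left(2,-3 \right)} \left(-10\right) \left(Y - 21\right) = 36 \left(-10\right) \left(14 - 21\right) = - 360 \left(14 - 21\right) = \left(-360\right) \left(-7\right) = 2520$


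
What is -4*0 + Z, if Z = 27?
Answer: 27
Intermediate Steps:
-4*0 + Z = -4*0 + 27 = 0 + 27 = 27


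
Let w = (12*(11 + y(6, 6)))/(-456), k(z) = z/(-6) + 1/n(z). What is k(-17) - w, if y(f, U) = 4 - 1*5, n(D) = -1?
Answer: 239/114 ≈ 2.0965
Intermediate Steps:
y(f, U) = -1 (y(f, U) = 4 - 5 = -1)
k(z) = -1 - z/6 (k(z) = z/(-6) + 1/(-1) = z*(-⅙) + 1*(-1) = -z/6 - 1 = -1 - z/6)
w = -5/19 (w = (12*(11 - 1))/(-456) = (12*10)*(-1/456) = 120*(-1/456) = -5/19 ≈ -0.26316)
k(-17) - w = (-1 - ⅙*(-17)) - 1*(-5/19) = (-1 + 17/6) + 5/19 = 11/6 + 5/19 = 239/114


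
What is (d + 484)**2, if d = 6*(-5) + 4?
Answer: 209764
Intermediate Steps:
d = -26 (d = -30 + 4 = -26)
(d + 484)**2 = (-26 + 484)**2 = 458**2 = 209764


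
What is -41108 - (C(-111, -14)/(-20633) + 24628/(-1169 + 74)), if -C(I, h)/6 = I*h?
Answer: -928260653836/22593135 ≈ -41086.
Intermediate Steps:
C(I, h) = -6*I*h
-41108 - (C(-111, -14)/(-20633) + 24628/(-1169 + 74)) = -41108 - (-6*(-111)*(-14)/(-20633) + 24628/(-1169 + 74)) = -41108 - (-9324*(-1/20633) + 24628/(-1095)) = -41108 - (9324/20633 + 24628*(-1/1095)) = -41108 - (9324/20633 - 24628/1095) = -41108 - 1*(-497939744/22593135) = -41108 + 497939744/22593135 = -928260653836/22593135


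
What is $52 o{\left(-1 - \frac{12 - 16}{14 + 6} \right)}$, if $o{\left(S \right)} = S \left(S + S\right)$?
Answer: $\frac{1664}{25} \approx 66.56$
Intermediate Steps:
$o{\left(S \right)} = 2 S^{2}$ ($o{\left(S \right)} = S 2 S = 2 S^{2}$)
$52 o{\left(-1 - \frac{12 - 16}{14 + 6} \right)} = 52 \cdot 2 \left(-1 - \frac{12 - 16}{14 + 6}\right)^{2} = 52 \cdot 2 \left(-1 - - \frac{4}{20}\right)^{2} = 52 \cdot 2 \left(-1 - \left(-4\right) \frac{1}{20}\right)^{2} = 52 \cdot 2 \left(-1 - - \frac{1}{5}\right)^{2} = 52 \cdot 2 \left(-1 + \frac{1}{5}\right)^{2} = 52 \cdot 2 \left(- \frac{4}{5}\right)^{2} = 52 \cdot 2 \cdot \frac{16}{25} = 52 \cdot \frac{32}{25} = \frac{1664}{25}$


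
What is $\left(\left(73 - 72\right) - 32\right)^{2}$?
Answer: $961$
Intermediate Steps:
$\left(\left(73 - 72\right) - 32\right)^{2} = \left(1 - 32\right)^{2} = \left(-31\right)^{2} = 961$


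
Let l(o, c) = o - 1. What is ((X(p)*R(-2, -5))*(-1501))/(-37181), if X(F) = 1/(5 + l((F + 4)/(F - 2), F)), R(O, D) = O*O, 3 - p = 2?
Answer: -6004/37181 ≈ -0.16148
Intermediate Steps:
p = 1 (p = 3 - 1*2 = 3 - 2 = 1)
R(O, D) = O²
l(o, c) = -1 + o
X(F) = 1/(4 + (4 + F)/(-2 + F)) (X(F) = 1/(5 + (-1 + (F + 4)/(F - 2))) = 1/(5 + (-1 + (4 + F)/(-2 + F))) = 1/(4 + (4 + F)/(-2 + F)))
((X(p)*R(-2, -5))*(-1501))/(-37181) = ((((-2 + 1)/(-4 + 5*1))*(-2)²)*(-1501))/(-37181) = (((-1/(-4 + 5))*4)*(-1501))*(-1/37181) = (((-1/1)*4)*(-1501))*(-1/37181) = (((1*(-1))*4)*(-1501))*(-1/37181) = (-1*4*(-1501))*(-1/37181) = -4*(-1501)*(-1/37181) = 6004*(-1/37181) = -6004/37181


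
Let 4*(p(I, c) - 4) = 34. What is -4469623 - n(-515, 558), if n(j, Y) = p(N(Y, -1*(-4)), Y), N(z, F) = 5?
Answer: -8939271/2 ≈ -4.4696e+6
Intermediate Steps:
p(I, c) = 25/2 (p(I, c) = 4 + (¼)*34 = 4 + 17/2 = 25/2)
n(j, Y) = 25/2
-4469623 - n(-515, 558) = -4469623 - 1*25/2 = -4469623 - 25/2 = -8939271/2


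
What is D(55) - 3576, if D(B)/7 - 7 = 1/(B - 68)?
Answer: -45858/13 ≈ -3527.5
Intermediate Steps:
D(B) = 49 + 7/(-68 + B) (D(B) = 49 + 7/(B - 68) = 49 + 7/(-68 + B))
D(55) - 3576 = 7*(-475 + 7*55)/(-68 + 55) - 3576 = 7*(-475 + 385)/(-13) - 3576 = 7*(-1/13)*(-90) - 3576 = 630/13 - 3576 = -45858/13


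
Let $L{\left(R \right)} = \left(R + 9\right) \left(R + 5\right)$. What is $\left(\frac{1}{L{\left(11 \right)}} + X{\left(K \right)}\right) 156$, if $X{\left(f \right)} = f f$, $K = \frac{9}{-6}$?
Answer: $\frac{28119}{80} \approx 351.49$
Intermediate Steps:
$L{\left(R \right)} = \left(5 + R\right) \left(9 + R\right)$ ($L{\left(R \right)} = \left(9 + R\right) \left(5 + R\right) = \left(5 + R\right) \left(9 + R\right)$)
$K = - \frac{3}{2}$ ($K = 9 \left(- \frac{1}{6}\right) = - \frac{3}{2} \approx -1.5$)
$X{\left(f \right)} = f^{2}$
$\left(\frac{1}{L{\left(11 \right)}} + X{\left(K \right)}\right) 156 = \left(\frac{1}{45 + 11^{2} + 14 \cdot 11} + \left(- \frac{3}{2}\right)^{2}\right) 156 = \left(\frac{1}{45 + 121 + 154} + \frac{9}{4}\right) 156 = \left(\frac{1}{320} + \frac{9}{4}\right) 156 = \frac{721}{320} \cdot 156 = \frac{28119}{80}$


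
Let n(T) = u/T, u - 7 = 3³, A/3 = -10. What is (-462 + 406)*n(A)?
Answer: 952/15 ≈ 63.467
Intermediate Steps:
A = -30 (A = 3*(-10) = -30)
u = 34 (u = 7 + 3³ = 7 + 27 = 34)
n(T) = 34/T
(-462 + 406)*n(A) = (-462 + 406)*(34/(-30)) = -1904*(-1)/30 = -56*(-17/15) = 952/15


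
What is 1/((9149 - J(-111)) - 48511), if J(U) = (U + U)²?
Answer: -1/88646 ≈ -1.1281e-5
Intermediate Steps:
J(U) = 4*U² (J(U) = (2*U)² = 4*U²)
1/((9149 - J(-111)) - 48511) = 1/((9149 - 4*(-111)²) - 48511) = 1/((9149 - 4*12321) - 48511) = 1/((9149 - 1*49284) - 48511) = 1/((9149 - 49284) - 48511) = 1/(-40135 - 48511) = 1/(-88646) = -1/88646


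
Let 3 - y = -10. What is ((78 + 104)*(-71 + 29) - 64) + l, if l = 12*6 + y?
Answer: -7623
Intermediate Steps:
y = 13 (y = 3 - 1*(-10) = 3 + 10 = 13)
l = 85 (l = 12*6 + 13 = 72 + 13 = 85)
((78 + 104)*(-71 + 29) - 64) + l = ((78 + 104)*(-71 + 29) - 64) + 85 = (182*(-42) - 64) + 85 = (-7644 - 64) + 85 = -7708 + 85 = -7623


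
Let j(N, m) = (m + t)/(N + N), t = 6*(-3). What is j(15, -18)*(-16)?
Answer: 96/5 ≈ 19.200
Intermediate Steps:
t = -18
j(N, m) = (-18 + m)/(2*N) (j(N, m) = (m - 18)/(N + N) = (-18 + m)/((2*N)) = (-18 + m)*(1/(2*N)) = (-18 + m)/(2*N))
j(15, -18)*(-16) = ((1/2)*(-18 - 18)/15)*(-16) = ((1/2)*(1/15)*(-36))*(-16) = -6/5*(-16) = 96/5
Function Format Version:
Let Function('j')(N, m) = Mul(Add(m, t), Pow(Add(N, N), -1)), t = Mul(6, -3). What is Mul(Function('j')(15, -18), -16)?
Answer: Rational(96, 5) ≈ 19.200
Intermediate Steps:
t = -18
Function('j')(N, m) = Mul(Rational(1, 2), Pow(N, -1), Add(-18, m)) (Function('j')(N, m) = Mul(Add(m, -18), Pow(Add(N, N), -1)) = Mul(Add(-18, m), Pow(Mul(2, N), -1)) = Mul(Add(-18, m), Mul(Rational(1, 2), Pow(N, -1))) = Mul(Rational(1, 2), Pow(N, -1), Add(-18, m)))
Mul(Function('j')(15, -18), -16) = Mul(Mul(Rational(1, 2), Pow(15, -1), Add(-18, -18)), -16) = Mul(Mul(Rational(1, 2), Rational(1, 15), -36), -16) = Mul(Rational(-6, 5), -16) = Rational(96, 5)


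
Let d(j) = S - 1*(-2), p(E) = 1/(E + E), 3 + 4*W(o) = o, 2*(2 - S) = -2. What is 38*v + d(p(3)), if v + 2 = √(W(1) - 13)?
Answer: -71 + 57*I*√6 ≈ -71.0 + 139.62*I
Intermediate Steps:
S = 3 (S = 2 - ½*(-2) = 2 + 1 = 3)
W(o) = -¾ + o/4
p(E) = 1/(2*E)
v = -2 + 3*I*√6/2 (v = -2 + √((-¾ + (¼)*1) - 13) = -2 + √((-¾ + ¼) - 13) = -2 + √(-½ - 13) = -2 + √(-27/2) = -2 + 3*I*√6/2 ≈ -2.0 + 3.6742*I)
d(j) = 5 (d(j) = 3 - 1*(-2) = 3 + 2 = 5)
38*v + d(p(3)) = 38*(-2 + 3*I*√6/2) + 5 = (-76 + 57*I*√6) + 5 = -71 + 57*I*√6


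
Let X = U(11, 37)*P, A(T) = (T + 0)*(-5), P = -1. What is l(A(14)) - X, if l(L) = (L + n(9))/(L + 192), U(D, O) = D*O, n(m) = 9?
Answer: 813/2 ≈ 406.50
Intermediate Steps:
A(T) = -5*T (A(T) = T*(-5) = -5*T)
l(L) = (9 + L)/(192 + L) (l(L) = (L + 9)/(L + 192) = (9 + L)/(192 + L))
X = -407 (X = (11*37)*(-1) = 407*(-1) = -407)
l(A(14)) - X = (9 - 5*14)/(192 - 5*14) - 1*(-407) = (9 - 70)/(192 - 70) + 407 = -61/122 + 407 = (1/122)*(-61) + 407 = -1/2 + 407 = 813/2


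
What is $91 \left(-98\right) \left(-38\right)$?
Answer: $338884$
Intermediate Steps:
$91 \left(-98\right) \left(-38\right) = \left(-8918\right) \left(-38\right) = 338884$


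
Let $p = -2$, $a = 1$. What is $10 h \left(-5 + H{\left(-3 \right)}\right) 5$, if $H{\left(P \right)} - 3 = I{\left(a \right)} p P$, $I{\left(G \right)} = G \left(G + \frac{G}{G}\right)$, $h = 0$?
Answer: $0$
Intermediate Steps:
$I{\left(G \right)} = G \left(1 + G\right)$ ($I{\left(G \right)} = G \left(G + 1\right) = G \left(1 + G\right)$)
$H{\left(P \right)} = 3 - 4 P$ ($H{\left(P \right)} = 3 + 1 \left(1 + 1\right) \left(-2\right) P = 3 + 1 \cdot 2 \left(-2\right) P = 3 + 2 \left(-2\right) P = 3 - 4 P$)
$10 h \left(-5 + H{\left(-3 \right)}\right) 5 = 10 \cdot 0 \left(-5 + \left(3 - -12\right)\right) 5 = 10 \cdot 0 \left(-5 + \left(3 + 12\right)\right) 5 = 10 \cdot 0 \left(-5 + 15\right) 5 = 10 \cdot 0 \cdot 10 \cdot 5 = 10 \cdot 0 \cdot 5 = 0 \cdot 5 = 0$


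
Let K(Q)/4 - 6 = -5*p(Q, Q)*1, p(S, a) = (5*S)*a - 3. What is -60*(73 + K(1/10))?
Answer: -9360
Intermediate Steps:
p(S, a) = -3 + 5*S*a (p(S, a) = 5*S*a - 3 = -3 + 5*S*a)
K(Q) = 84 - 100*Q² (K(Q) = 24 + 4*(-5*(-3 + 5*Q*Q)*1) = 24 + 4*(-5*(-3 + 5*Q²)*1) = 24 + 4*((15 - 25*Q²)*1) = 24 + 4*(15 - 25*Q²) = 24 + (60 - 100*Q²) = 84 - 100*Q²)
-60*(73 + K(1/10)) = -60*(73 + (84 - 100*(1/10)²)) = -60*(73 + (84 - 100*(⅒)²)) = -60*(73 + (84 - 100*1/100)) = -60*(73 + (84 - 1)) = -60*(73 + 83) = -60*156 = -9360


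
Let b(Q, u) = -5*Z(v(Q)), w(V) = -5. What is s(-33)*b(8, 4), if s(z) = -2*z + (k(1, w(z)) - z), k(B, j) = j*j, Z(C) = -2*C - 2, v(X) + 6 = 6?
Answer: 1240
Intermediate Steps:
v(X) = 0 (v(X) = -6 + 6 = 0)
Z(C) = -2 - 2*C
k(B, j) = j**2
b(Q, u) = 10 (b(Q, u) = -5*(-2 - 2*0) = -5*(-2 + 0) = -5*(-2) = 10)
s(z) = 25 - 3*z (s(z) = -2*z + ((-5)**2 - z) = -2*z + (25 - z) = 25 - 3*z)
s(-33)*b(8, 4) = (25 - 3*(-33))*10 = (25 + 99)*10 = 124*10 = 1240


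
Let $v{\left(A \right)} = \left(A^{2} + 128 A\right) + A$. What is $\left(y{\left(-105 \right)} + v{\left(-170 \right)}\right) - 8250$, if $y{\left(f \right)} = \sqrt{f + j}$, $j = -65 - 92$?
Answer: $-1280 + i \sqrt{262} \approx -1280.0 + 16.186 i$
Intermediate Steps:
$v{\left(A \right)} = A^{2} + 129 A$
$j = -157$
$y{\left(f \right)} = \sqrt{-157 + f}$ ($y{\left(f \right)} = \sqrt{f - 157} = \sqrt{-157 + f}$)
$\left(y{\left(-105 \right)} + v{\left(-170 \right)}\right) - 8250 = \left(\sqrt{-157 - 105} - 170 \left(129 - 170\right)\right) - 8250 = \left(\sqrt{-262} - -6970\right) - 8250 = \left(i \sqrt{262} + 6970\right) - 8250 = \left(6970 + i \sqrt{262}\right) - 8250 = -1280 + i \sqrt{262}$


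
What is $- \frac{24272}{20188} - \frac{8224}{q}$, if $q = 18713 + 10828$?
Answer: $- \frac{220761316}{149093427} \approx -1.4807$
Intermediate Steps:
$q = 29541$
$- \frac{24272}{20188} - \frac{8224}{q} = - \frac{24272}{20188} - \frac{8224}{29541} = \left(-24272\right) \frac{1}{20188} - \frac{8224}{29541} = - \frac{6068}{5047} - \frac{8224}{29541} = - \frac{220761316}{149093427}$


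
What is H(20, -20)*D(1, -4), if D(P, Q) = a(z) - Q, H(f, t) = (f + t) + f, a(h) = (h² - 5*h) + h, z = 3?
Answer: 20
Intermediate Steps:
a(h) = h² - 4*h
H(f, t) = t + 2*f
D(P, Q) = -3 - Q (D(P, Q) = 3*(-4 + 3) - Q = 3*(-1) - Q = -3 - Q)
H(20, -20)*D(1, -4) = (-20 + 2*20)*(-3 - 1*(-4)) = (-20 + 40)*(-3 + 4) = 20*1 = 20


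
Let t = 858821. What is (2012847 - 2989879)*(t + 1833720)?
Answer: -2630698718312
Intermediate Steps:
(2012847 - 2989879)*(t + 1833720) = (2012847 - 2989879)*(858821 + 1833720) = -977032*2692541 = -2630698718312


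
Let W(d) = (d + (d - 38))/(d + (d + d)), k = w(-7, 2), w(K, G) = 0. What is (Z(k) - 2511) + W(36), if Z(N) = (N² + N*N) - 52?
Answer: -138385/54 ≈ -2562.7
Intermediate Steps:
k = 0
Z(N) = -52 + 2*N² (Z(N) = (N² + N²) - 52 = 2*N² - 52 = -52 + 2*N²)
W(d) = (-38 + 2*d)/(3*d) (W(d) = (d + (-38 + d))/(d + 2*d) = (-38 + 2*d)/((3*d)) = (-38 + 2*d)*(1/(3*d)) = (-38 + 2*d)/(3*d))
(Z(k) - 2511) + W(36) = ((-52 + 2*0²) - 2511) + (⅔)*(-19 + 36)/36 = ((-52 + 2*0) - 2511) + (⅔)*(1/36)*17 = ((-52 + 0) - 2511) + 17/54 = (-52 - 2511) + 17/54 = -2563 + 17/54 = -138385/54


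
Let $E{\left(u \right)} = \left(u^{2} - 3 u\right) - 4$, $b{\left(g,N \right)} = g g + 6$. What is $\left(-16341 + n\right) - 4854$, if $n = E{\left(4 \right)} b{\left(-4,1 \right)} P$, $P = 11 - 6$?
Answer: $-21195$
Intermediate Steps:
$b{\left(g,N \right)} = 6 + g^{2}$ ($b{\left(g,N \right)} = g^{2} + 6 = 6 + g^{2}$)
$P = 5$
$E{\left(u \right)} = -4 + u^{2} - 3 u$
$n = 0$ ($n = \left(-4 + 4^{2} - 12\right) \left(6 + \left(-4\right)^{2}\right) 5 = \left(-4 + 16 - 12\right) \left(6 + 16\right) 5 = 0 \cdot 22 \cdot 5 = 0 \cdot 5 = 0$)
$\left(-16341 + n\right) - 4854 = \left(-16341 + 0\right) - 4854 = -16341 - 4854 = -21195$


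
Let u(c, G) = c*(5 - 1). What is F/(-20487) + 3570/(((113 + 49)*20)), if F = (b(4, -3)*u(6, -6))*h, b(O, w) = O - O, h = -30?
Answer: 119/108 ≈ 1.1019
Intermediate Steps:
u(c, G) = 4*c (u(c, G) = c*4 = 4*c)
b(O, w) = 0
F = 0 (F = (0*(4*6))*(-30) = (0*24)*(-30) = 0*(-30) = 0)
F/(-20487) + 3570/(((113 + 49)*20)) = 0/(-20487) + 3570/(((113 + 49)*20)) = 0*(-1/20487) + 3570/((162*20)) = 0 + 3570/3240 = 0 + 3570*(1/3240) = 0 + 119/108 = 119/108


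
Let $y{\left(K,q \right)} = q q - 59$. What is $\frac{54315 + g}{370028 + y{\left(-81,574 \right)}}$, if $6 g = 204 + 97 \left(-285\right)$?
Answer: $\frac{99483}{1398890} \approx 0.071116$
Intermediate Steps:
$y{\left(K,q \right)} = -59 + q^{2}$ ($y{\left(K,q \right)} = q^{2} - 59 = -59 + q^{2}$)
$g = - \frac{9147}{2}$ ($g = \frac{204 + 97 \left(-285\right)}{6} = \frac{204 - 27645}{6} = \frac{1}{6} \left(-27441\right) = - \frac{9147}{2} \approx -4573.5$)
$\frac{54315 + g}{370028 + y{\left(-81,574 \right)}} = \frac{54315 - \frac{9147}{2}}{370028 - \left(59 - 574^{2}\right)} = \frac{99483}{2 \left(370028 + \left(-59 + 329476\right)\right)} = \frac{99483}{2 \left(370028 + 329417\right)} = \frac{99483}{2 \cdot 699445} = \frac{99483}{2} \cdot \frac{1}{699445} = \frac{99483}{1398890}$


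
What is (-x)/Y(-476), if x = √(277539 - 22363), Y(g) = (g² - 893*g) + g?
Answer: -√63794/325584 ≈ -0.00077576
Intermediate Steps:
Y(g) = g² - 892*g
x = 2*√63794 (x = √255176 = 2*√63794 ≈ 505.15)
(-x)/Y(-476) = (-2*√63794)/((-476*(-892 - 476))) = (-2*√63794)/((-476*(-1368))) = -2*√63794/651168 = -2*√63794*(1/651168) = -√63794/325584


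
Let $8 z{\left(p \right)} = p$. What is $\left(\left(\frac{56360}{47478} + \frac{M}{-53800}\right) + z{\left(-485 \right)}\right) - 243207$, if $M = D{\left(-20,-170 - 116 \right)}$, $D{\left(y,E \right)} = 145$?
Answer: $- \frac{31068972942143}{127715820} \approx -2.4327 \cdot 10^{5}$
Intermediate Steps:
$z{\left(p \right)} = \frac{p}{8}$
$M = 145$
$\left(\left(\frac{56360}{47478} + \frac{M}{-53800}\right) + z{\left(-485 \right)}\right) - 243207 = \left(\left(\frac{56360}{47478} + \frac{145}{-53800}\right) + \frac{1}{8} \left(-485\right)\right) - 243207 = \left(\left(56360 \cdot \frac{1}{47478} + 145 \left(- \frac{1}{53800}\right)\right) - \frac{485}{8}\right) - 243207 = \left(\left(\frac{28180}{23739} - \frac{29}{10760}\right) - \frac{485}{8}\right) - 243207 = \left(\frac{302528369}{255431640} - \frac{485}{8}\right) - 243207 = - \frac{7591507403}{127715820} - 243207 = - \frac{31068972942143}{127715820}$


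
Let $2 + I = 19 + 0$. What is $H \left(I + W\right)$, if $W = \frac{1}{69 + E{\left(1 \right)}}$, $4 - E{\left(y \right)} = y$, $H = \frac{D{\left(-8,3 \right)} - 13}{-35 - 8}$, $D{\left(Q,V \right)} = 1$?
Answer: $\frac{1225}{258} \approx 4.7481$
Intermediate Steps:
$H = \frac{12}{43}$ ($H = \frac{1 - 13}{-35 - 8} = - \frac{12}{-43} = \left(-12\right) \left(- \frac{1}{43}\right) = \frac{12}{43} \approx 0.27907$)
$E{\left(y \right)} = 4 - y$
$I = 17$ ($I = -2 + \left(19 + 0\right) = -2 + 19 = 17$)
$W = \frac{1}{72}$ ($W = \frac{1}{69 + \left(4 - 1\right)} = \frac{1}{69 + 3} = \frac{1}{72} \approx 0.013889$)
$H \left(I + W\right) = \frac{12 \left(17 + \frac{1}{72}\right)}{43} = \frac{12}{43} \cdot \frac{1225}{72} = \frac{1225}{258}$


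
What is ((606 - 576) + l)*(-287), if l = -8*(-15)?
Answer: -43050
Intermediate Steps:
l = 120
((606 - 576) + l)*(-287) = ((606 - 576) + 120)*(-287) = (30 + 120)*(-287) = 150*(-287) = -43050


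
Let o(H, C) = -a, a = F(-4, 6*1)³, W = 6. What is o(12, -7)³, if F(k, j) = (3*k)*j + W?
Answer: 23762680013799936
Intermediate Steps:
F(k, j) = 6 + 3*j*k (F(k, j) = (3*k)*j + 6 = 3*j*k + 6 = 6 + 3*j*k)
a = -287496 (a = (6 + 3*(6*1)*(-4))³ = (6 + 3*6*(-4))³ = (6 - 72)³ = (-66)³ = -287496)
o(H, C) = 287496 (o(H, C) = -1*(-287496) = 287496)
o(12, -7)³ = 287496³ = 23762680013799936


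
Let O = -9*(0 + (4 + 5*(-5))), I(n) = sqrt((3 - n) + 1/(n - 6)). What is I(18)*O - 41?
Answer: -41 + 63*I*sqrt(537)/2 ≈ -41.0 + 729.96*I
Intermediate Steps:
I(n) = sqrt(3 + 1/(-6 + n) - n) (I(n) = sqrt((3 - n) + 1/(-6 + n)) = sqrt(3 + 1/(-6 + n) - n))
O = 189 (O = -9*(0 + (4 - 25)) = -9*(0 - 21) = -9*(-21) = 189)
I(18)*O - 41 = sqrt((1 - (-6 + 18)*(-3 + 18))/(-6 + 18))*189 - 41 = sqrt((1 - 1*12*15)/12)*189 - 41 = sqrt((1 - 180)/12)*189 - 41 = sqrt((1/12)*(-179))*189 - 41 = sqrt(-179/12)*189 - 41 = (I*sqrt(537)/6)*189 - 41 = 63*I*sqrt(537)/2 - 41 = -41 + 63*I*sqrt(537)/2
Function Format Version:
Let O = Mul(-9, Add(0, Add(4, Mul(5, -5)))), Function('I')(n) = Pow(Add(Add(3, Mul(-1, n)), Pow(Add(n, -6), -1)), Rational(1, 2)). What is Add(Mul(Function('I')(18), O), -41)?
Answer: Add(-41, Mul(Rational(63, 2), I, Pow(537, Rational(1, 2)))) ≈ Add(-41.000, Mul(729.96, I))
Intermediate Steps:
Function('I')(n) = Pow(Add(3, Pow(Add(-6, n), -1), Mul(-1, n)), Rational(1, 2)) (Function('I')(n) = Pow(Add(Add(3, Mul(-1, n)), Pow(Add(-6, n), -1)), Rational(1, 2)) = Pow(Add(3, Pow(Add(-6, n), -1), Mul(-1, n)), Rational(1, 2)))
O = 189 (O = Mul(-9, Add(0, Add(4, -25))) = Mul(-9, Add(0, -21)) = Mul(-9, -21) = 189)
Add(Mul(Function('I')(18), O), -41) = Add(Mul(Pow(Mul(Pow(Add(-6, 18), -1), Add(1, Mul(-1, Add(-6, 18), Add(-3, 18)))), Rational(1, 2)), 189), -41) = Add(Mul(Pow(Mul(Pow(12, -1), Add(1, Mul(-1, 12, 15))), Rational(1, 2)), 189), -41) = Add(Mul(Pow(Mul(Rational(1, 12), Add(1, -180)), Rational(1, 2)), 189), -41) = Add(Mul(Pow(Mul(Rational(1, 12), -179), Rational(1, 2)), 189), -41) = Add(Mul(Pow(Rational(-179, 12), Rational(1, 2)), 189), -41) = Add(Mul(Mul(Rational(1, 6), I, Pow(537, Rational(1, 2))), 189), -41) = Add(Mul(Rational(63, 2), I, Pow(537, Rational(1, 2))), -41) = Add(-41, Mul(Rational(63, 2), I, Pow(537, Rational(1, 2))))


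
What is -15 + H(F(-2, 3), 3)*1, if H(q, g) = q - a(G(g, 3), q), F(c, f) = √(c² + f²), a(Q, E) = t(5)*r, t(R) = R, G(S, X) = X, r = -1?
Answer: -10 + √13 ≈ -6.3944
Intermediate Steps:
a(Q, E) = -5 (a(Q, E) = 5*(-1) = -5)
H(q, g) = 5 + q (H(q, g) = q - 1*(-5) = q + 5 = 5 + q)
-15 + H(F(-2, 3), 3)*1 = -15 + (5 + √((-2)² + 3²))*1 = -15 + (5 + √(4 + 9))*1 = -15 + (5 + √13)*1 = -15 + (5 + √13) = -10 + √13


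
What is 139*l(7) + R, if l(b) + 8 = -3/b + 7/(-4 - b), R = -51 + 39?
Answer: -97946/77 ≈ -1272.0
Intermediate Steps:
R = -12
l(b) = -8 - 3/b + 7/(-4 - b) (l(b) = -8 + (-3/b + 7/(-4 - b)) = -8 - 3/b + 7/(-4 - b))
139*l(7) + R = 139*(2*(-6 - 21*7 - 4*7²)/(7*(4 + 7))) - 12 = 139*(2*(⅐)*(-6 - 147 - 4*49)/11) - 12 = 139*(2*(⅐)*(1/11)*(-6 - 147 - 196)) - 12 = 139*(2*(⅐)*(1/11)*(-349)) - 12 = 139*(-698/77) - 12 = -97022/77 - 12 = -97946/77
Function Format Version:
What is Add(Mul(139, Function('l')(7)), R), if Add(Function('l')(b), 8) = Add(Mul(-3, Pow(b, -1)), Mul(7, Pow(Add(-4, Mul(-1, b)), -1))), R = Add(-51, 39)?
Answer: Rational(-97946, 77) ≈ -1272.0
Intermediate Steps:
R = -12
Function('l')(b) = Add(-8, Mul(-3, Pow(b, -1)), Mul(7, Pow(Add(-4, Mul(-1, b)), -1))) (Function('l')(b) = Add(-8, Add(Mul(-3, Pow(b, -1)), Mul(7, Pow(Add(-4, Mul(-1, b)), -1)))) = Add(-8, Mul(-3, Pow(b, -1)), Mul(7, Pow(Add(-4, Mul(-1, b)), -1))))
Add(Mul(139, Function('l')(7)), R) = Add(Mul(139, Mul(2, Pow(7, -1), Pow(Add(4, 7), -1), Add(-6, Mul(-21, 7), Mul(-4, Pow(7, 2))))), -12) = Add(Mul(139, Mul(2, Rational(1, 7), Pow(11, -1), Add(-6, -147, Mul(-4, 49)))), -12) = Add(Mul(139, Mul(2, Rational(1, 7), Rational(1, 11), Add(-6, -147, -196))), -12) = Add(Mul(139, Mul(2, Rational(1, 7), Rational(1, 11), -349)), -12) = Add(Mul(139, Rational(-698, 77)), -12) = Add(Rational(-97022, 77), -12) = Rational(-97946, 77)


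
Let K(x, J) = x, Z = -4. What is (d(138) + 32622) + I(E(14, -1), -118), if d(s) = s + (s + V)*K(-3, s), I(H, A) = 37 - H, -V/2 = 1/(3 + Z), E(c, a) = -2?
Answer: 32379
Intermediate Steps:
V = 2 (V = -2/(3 - 4) = -2/(-1) = -2*(-1) = 2)
d(s) = -6 - 2*s (d(s) = s + (s + 2)*(-3) = s + (2 + s)*(-3) = s + (-6 - 3*s) = -6 - 2*s)
(d(138) + 32622) + I(E(14, -1), -118) = ((-6 - 2*138) + 32622) + (37 - 1*(-2)) = ((-6 - 276) + 32622) + (37 + 2) = (-282 + 32622) + 39 = 32340 + 39 = 32379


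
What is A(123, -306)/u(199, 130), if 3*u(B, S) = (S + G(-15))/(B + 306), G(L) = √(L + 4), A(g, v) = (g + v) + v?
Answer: -10700950/1879 + 82315*I*√11/1879 ≈ -5695.0 + 145.29*I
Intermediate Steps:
A(g, v) = g + 2*v
G(L) = √(4 + L)
u(B, S) = (S + I*√11)/(3*(306 + B)) (u(B, S) = ((S + √(4 - 15))/(B + 306))/3 = ((S + √(-11))/(306 + B))/3 = ((S + I*√11)/(306 + B))/3 = (S + I*√11)/(3*(306 + B)))
A(123, -306)/u(199, 130) = (123 + 2*(-306))/(((130 + I*√11)/(3*(306 + 199)))) = (123 - 612)/(((⅓)*(130 + I*√11)/505)) = -489*1515/(130 + I*√11) = -489/(26/303 + I*√11/1515)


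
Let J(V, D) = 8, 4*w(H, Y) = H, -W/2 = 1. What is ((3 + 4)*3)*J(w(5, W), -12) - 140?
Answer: 28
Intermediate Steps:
W = -2 (W = -2*1 = -2)
w(H, Y) = H/4
((3 + 4)*3)*J(w(5, W), -12) - 140 = ((3 + 4)*3)*8 - 140 = (7*3)*8 - 140 = 21*8 - 140 = 168 - 140 = 28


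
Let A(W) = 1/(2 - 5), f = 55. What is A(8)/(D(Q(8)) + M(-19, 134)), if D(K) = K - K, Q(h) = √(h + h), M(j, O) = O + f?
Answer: -1/567 ≈ -0.0017637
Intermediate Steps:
M(j, O) = 55 + O (M(j, O) = O + 55 = 55 + O)
A(W) = -⅓ (A(W) = 1/(-3) = -⅓)
Q(h) = √2*√h (Q(h) = √(2*h) = √2*√h)
D(K) = 0
A(8)/(D(Q(8)) + M(-19, 134)) = -⅓/(0 + (55 + 134)) = -⅓/(0 + 189) = -⅓/189 = (1/189)*(-⅓) = -1/567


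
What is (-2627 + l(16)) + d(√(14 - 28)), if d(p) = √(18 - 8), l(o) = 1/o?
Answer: -42031/16 + √10 ≈ -2623.8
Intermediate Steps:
d(p) = √10
(-2627 + l(16)) + d(√(14 - 28)) = (-2627 + 1/16) + √10 = -42031/16 + √10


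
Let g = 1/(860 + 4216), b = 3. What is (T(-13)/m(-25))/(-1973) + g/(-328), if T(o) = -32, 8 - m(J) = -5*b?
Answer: 53232317/75552767712 ≈ 0.00070457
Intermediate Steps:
m(J) = 23 (m(J) = 8 - (-5)*3 = 8 - 1*(-15) = 8 + 15 = 23)
g = 1/5076 ≈ 0.00019701
(T(-13)/m(-25))/(-1973) + g/(-328) = -32/23/(-1973) + (1/5076)/(-328) = -32*1/23*(-1/1973) + (1/5076)*(-1/328) = -32/23*(-1/1973) - 1/1664928 = 32/45379 - 1/1664928 = 53232317/75552767712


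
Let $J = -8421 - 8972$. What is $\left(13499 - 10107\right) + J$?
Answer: $-14001$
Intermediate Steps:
$J = -17393$ ($J = -8421 - 8972 = -17393$)
$\left(13499 - 10107\right) + J = \left(13499 - 10107\right) - 17393 = 3392 - 17393 = -14001$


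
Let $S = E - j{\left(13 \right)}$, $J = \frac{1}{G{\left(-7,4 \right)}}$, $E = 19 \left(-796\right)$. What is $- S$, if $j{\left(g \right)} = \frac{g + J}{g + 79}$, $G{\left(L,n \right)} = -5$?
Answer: $\frac{1739276}{115} \approx 15124.0$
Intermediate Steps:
$E = -15124$
$J = - \frac{1}{5}$ ($J = \frac{1}{-5} = - \frac{1}{5} \approx -0.2$)
$j{\left(g \right)} = \frac{- \frac{1}{5} + g}{79 + g}$ ($j{\left(g \right)} = \frac{g - \frac{1}{5}}{g + 79} = \frac{- \frac{1}{5} + g}{79 + g}$)
$S = - \frac{1739276}{115}$ ($S = -15124 - \frac{- \frac{1}{5} + 13}{79 + 13} = -15124 - \frac{1}{92} \cdot \frac{64}{5} = -15124 - \frac{16}{115} = - \frac{1739276}{115} \approx -15124.0$)
$- S = \left(-1\right) \left(- \frac{1739276}{115}\right) = \frac{1739276}{115}$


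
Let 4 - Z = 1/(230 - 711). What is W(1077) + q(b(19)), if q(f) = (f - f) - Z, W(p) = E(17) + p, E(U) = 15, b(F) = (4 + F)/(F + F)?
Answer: 523327/481 ≈ 1088.0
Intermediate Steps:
b(F) = (4 + F)/(2*F) (b(F) = (4 + F)/((2*F)) = (4 + F)*(1/(2*F)) = (4 + F)/(2*F))
Z = 1925/481 (Z = 4 - 1/(230 - 711) = 4 - 1/(-481) = 4 - 1*(-1/481) = 4 + 1/481 = 1925/481 ≈ 4.0021)
W(p) = 15 + p
q(f) = -1925/481 (q(f) = (f - f) - 1*1925/481 = 0 - 1925/481 = -1925/481)
W(1077) + q(b(19)) = (15 + 1077) - 1925/481 = 1092 - 1925/481 = 523327/481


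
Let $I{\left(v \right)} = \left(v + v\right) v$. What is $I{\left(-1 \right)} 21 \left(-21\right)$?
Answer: $-882$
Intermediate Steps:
$I{\left(v \right)} = 2 v^{2}$ ($I{\left(v \right)} = 2 v v = 2 v^{2}$)
$I{\left(-1 \right)} 21 \left(-21\right) = 2 \left(-1\right)^{2} \cdot 21 \left(-21\right) = 2 \cdot 1 \cdot 21 \left(-21\right) = 2 \cdot 21 \left(-21\right) = 42 \left(-21\right) = -882$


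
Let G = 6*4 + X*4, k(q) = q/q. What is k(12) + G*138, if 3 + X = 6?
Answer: 4969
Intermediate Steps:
X = 3 (X = -3 + 6 = 3)
k(q) = 1
G = 36 (G = 6*4 + 3*4 = 24 + 12 = 36)
k(12) + G*138 = 1 + 36*138 = 1 + 4968 = 4969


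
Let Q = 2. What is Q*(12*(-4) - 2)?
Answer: -100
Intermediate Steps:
Q*(12*(-4) - 2) = 2*(12*(-4) - 2) = 2*(-48 - 2) = 2*(-50) = -100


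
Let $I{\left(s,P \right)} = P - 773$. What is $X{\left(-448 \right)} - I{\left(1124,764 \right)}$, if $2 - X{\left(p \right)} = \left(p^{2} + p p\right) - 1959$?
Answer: $-399438$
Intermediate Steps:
$I{\left(s,P \right)} = -773 + P$ ($I{\left(s,P \right)} = P - 773 = -773 + P$)
$X{\left(p \right)} = 1961 - 2 p^{2}$ ($X{\left(p \right)} = 2 - \left(\left(p^{2} + p p\right) - 1959\right) = 2 - \left(\left(p^{2} + p^{2}\right) - 1959\right) = 2 - \left(2 p^{2} - 1959\right) = 2 - \left(-1959 + 2 p^{2}\right) = 1961 - 2 p^{2}$)
$X{\left(-448 \right)} - I{\left(1124,764 \right)} = \left(1961 - 2 \left(-448\right)^{2}\right) - \left(-773 + 764\right) = \left(1961 - 401408\right) - -9 = \left(1961 - 401408\right) + 9 = -399447 + 9 = -399438$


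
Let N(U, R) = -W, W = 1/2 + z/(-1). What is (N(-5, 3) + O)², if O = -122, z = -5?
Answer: 65025/4 ≈ 16256.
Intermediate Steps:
W = 11/2 (W = 1/2 - 5/(-1) = 1*(½) - 5*(-1) = ½ + 5 = 11/2 ≈ 5.5000)
N(U, R) = -11/2 (N(U, R) = -1*11/2 = -11/2)
(N(-5, 3) + O)² = (-11/2 - 122)² = (-255/2)² = 65025/4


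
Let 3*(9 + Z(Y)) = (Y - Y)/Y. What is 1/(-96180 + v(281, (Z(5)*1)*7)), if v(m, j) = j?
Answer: -1/96243 ≈ -1.0390e-5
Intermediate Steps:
Z(Y) = -9 (Z(Y) = -9 + ((Y - Y)/Y)/3 = -9 + (0/Y)/3 = -9 + (1/3)*0 = -9 + 0 = -9)
1/(-96180 + v(281, (Z(5)*1)*7)) = 1/(-96180 - 9*1*7) = 1/(-96180 - 9*7) = 1/(-96180 - 63) = 1/(-96243) = -1/96243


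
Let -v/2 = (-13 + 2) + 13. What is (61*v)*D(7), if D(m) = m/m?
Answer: -244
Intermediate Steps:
D(m) = 1
v = -4 (v = -2*((-13 + 2) + 13) = -2*(-11 + 13) = -2*2 = -4)
(61*v)*D(7) = (61*(-4))*1 = -244*1 = -244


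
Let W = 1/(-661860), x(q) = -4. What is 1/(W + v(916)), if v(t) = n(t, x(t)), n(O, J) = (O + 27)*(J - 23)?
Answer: -661860/16851617461 ≈ -3.9276e-5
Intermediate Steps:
n(O, J) = (-23 + J)*(27 + O) (n(O, J) = (27 + O)*(-23 + J) = (-23 + J)*(27 + O))
v(t) = -729 - 27*t (v(t) = -621 - 23*t + 27*(-4) - 4*t = -621 - 23*t - 108 - 4*t = -729 - 27*t)
W = -1/661860 ≈ -1.5109e-6
1/(W + v(916)) = 1/(-1/661860 + (-729 - 27*916)) = 1/(-1/661860 + (-729 - 24732)) = 1/(-1/661860 - 25461) = 1/(-16851617461/661860) = -661860/16851617461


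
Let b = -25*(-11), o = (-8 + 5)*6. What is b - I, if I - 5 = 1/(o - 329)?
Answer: 93691/347 ≈ 270.00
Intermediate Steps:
o = -18 (o = -3*6 = -18)
I = 1734/347 (I = 5 + 1/(-18 - 329) = 5 + 1/(-347) = 5 - 1/347 = 1734/347 ≈ 4.9971)
b = 275
b - I = 275 - 1*1734/347 = 275 - 1734/347 = 93691/347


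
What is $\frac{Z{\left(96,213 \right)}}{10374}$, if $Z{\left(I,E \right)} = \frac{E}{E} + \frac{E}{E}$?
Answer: $\frac{1}{5187} \approx 0.00019279$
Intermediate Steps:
$Z{\left(I,E \right)} = 2$ ($Z{\left(I,E \right)} = 1 + 1 = 2$)
$\frac{Z{\left(96,213 \right)}}{10374} = \frac{2}{10374} = 2 \cdot \frac{1}{10374} = \frac{1}{5187}$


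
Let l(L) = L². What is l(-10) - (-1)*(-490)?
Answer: -390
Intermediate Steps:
l(-10) - (-1)*(-490) = (-10)² - (-1)*(-490) = 100 - 1*490 = 100 - 490 = -390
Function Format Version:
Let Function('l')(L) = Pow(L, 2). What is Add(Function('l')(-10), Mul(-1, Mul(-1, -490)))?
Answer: -390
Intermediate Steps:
Add(Function('l')(-10), Mul(-1, Mul(-1, -490))) = Add(Pow(-10, 2), Mul(-1, Mul(-1, -490))) = Add(100, Mul(-1, 490)) = Add(100, -490) = -390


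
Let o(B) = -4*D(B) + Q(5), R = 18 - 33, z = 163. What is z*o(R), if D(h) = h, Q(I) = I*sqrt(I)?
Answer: 9780 + 815*sqrt(5) ≈ 11602.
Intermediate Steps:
Q(I) = I**(3/2)
R = -15
o(B) = -4*B + 5*sqrt(5) (o(B) = -4*B + 5**(3/2) = -4*B + 5*sqrt(5))
z*o(R) = 163*(-4*(-15) + 5*sqrt(5)) = 163*(60 + 5*sqrt(5)) = 9780 + 815*sqrt(5)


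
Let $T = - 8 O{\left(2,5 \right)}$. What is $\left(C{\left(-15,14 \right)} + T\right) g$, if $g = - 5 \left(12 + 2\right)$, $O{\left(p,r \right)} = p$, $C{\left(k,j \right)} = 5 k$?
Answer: $6370$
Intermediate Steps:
$T = -16$ ($T = \left(-8\right) 2 = -16$)
$g = -70$ ($g = \left(-5\right) 14 = -70$)
$\left(C{\left(-15,14 \right)} + T\right) g = \left(5 \left(-15\right) - 16\right) \left(-70\right) = \left(-75 - 16\right) \left(-70\right) = \left(-91\right) \left(-70\right) = 6370$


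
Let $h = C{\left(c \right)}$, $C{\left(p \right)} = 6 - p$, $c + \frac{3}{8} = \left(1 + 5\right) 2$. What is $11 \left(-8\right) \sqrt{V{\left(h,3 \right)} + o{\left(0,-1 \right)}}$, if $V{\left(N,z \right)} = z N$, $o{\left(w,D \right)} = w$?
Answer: $- 66 i \sqrt{30} \approx - 361.5 i$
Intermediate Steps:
$c = \frac{93}{8}$ ($c = - \frac{3}{8} + \left(1 + 5\right) 2 = - \frac{3}{8} + 6 \cdot 2 = - \frac{3}{8} + 12 = \frac{93}{8} \approx 11.625$)
$h = - \frac{45}{8}$ ($h = 6 - \frac{93}{8} = - \frac{45}{8} \approx -5.625$)
$V{\left(N,z \right)} = N z$
$11 \left(-8\right) \sqrt{V{\left(h,3 \right)} + o{\left(0,-1 \right)}} = 11 \left(-8\right) \sqrt{\left(- \frac{45}{8}\right) 3 + 0} = - 88 \sqrt{- \frac{135}{8} + 0} = - 88 \sqrt{- \frac{135}{8}} = - 88 \frac{3 i \sqrt{30}}{4} = - 66 i \sqrt{30}$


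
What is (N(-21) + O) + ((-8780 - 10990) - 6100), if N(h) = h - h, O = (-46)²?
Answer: -23754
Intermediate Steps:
O = 2116
N(h) = 0
(N(-21) + O) + ((-8780 - 10990) - 6100) = (0 + 2116) + ((-8780 - 10990) - 6100) = 2116 + (-19770 - 6100) = 2116 - 25870 = -23754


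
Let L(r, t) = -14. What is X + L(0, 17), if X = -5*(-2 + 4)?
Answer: -24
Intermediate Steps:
X = -10 (X = -5*2 = -10)
X + L(0, 17) = -10 - 14 = -24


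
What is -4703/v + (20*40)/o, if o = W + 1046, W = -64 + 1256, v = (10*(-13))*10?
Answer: 5782657/1454700 ≈ 3.9752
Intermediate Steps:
v = -1300 (v = -130*10 = -1300)
W = 1192
o = 2238 (o = 1192 + 1046 = 2238)
-4703/v + (20*40)/o = -4703/(-1300) + (20*40)/2238 = -4703*(-1/1300) + 800*(1/2238) = 4703/1300 + 400/1119 = 5782657/1454700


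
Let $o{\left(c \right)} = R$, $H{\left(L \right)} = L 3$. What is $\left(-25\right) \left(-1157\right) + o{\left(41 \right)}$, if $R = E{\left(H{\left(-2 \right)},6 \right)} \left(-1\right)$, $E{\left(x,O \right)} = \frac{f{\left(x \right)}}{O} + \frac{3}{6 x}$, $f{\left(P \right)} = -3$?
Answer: $\frac{347107}{12} \approx 28926.0$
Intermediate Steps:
$H{\left(L \right)} = 3 L$
$E{\left(x,O \right)} = \frac{1}{2 x} - \frac{3}{O}$ ($E{\left(x,O \right)} = - \frac{3}{O} + \frac{3}{6 x} = - \frac{3}{O} + 3 \frac{1}{6 x} = - \frac{3}{O} + \frac{1}{2 x} = \frac{1}{2 x} - \frac{3}{O}$)
$R = \frac{7}{12}$ ($R = \left(\frac{1}{2 \cdot 3 \left(-2\right)} - \frac{3}{6}\right) \left(-1\right) = \left(\frac{1}{2 \left(-6\right)} - \frac{1}{2}\right) \left(-1\right) = \left(\frac{1}{2} \left(- \frac{1}{6}\right) - \frac{1}{2}\right) \left(-1\right) = \left(- \frac{1}{12} - \frac{1}{2}\right) \left(-1\right) = \left(- \frac{7}{12}\right) \left(-1\right) = \frac{7}{12} \approx 0.58333$)
$o{\left(c \right)} = \frac{7}{12}$
$\left(-25\right) \left(-1157\right) + o{\left(41 \right)} = \left(-25\right) \left(-1157\right) + \frac{7}{12} = 28925 + \frac{7}{12} = \frac{347107}{12}$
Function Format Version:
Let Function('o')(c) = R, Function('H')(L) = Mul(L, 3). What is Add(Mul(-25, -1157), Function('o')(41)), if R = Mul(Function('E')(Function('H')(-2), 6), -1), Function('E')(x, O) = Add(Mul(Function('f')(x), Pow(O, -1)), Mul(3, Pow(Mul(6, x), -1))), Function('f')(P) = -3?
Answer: Rational(347107, 12) ≈ 28926.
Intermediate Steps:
Function('H')(L) = Mul(3, L)
Function('E')(x, O) = Add(Mul(Rational(1, 2), Pow(x, -1)), Mul(-3, Pow(O, -1))) (Function('E')(x, O) = Add(Mul(-3, Pow(O, -1)), Mul(3, Pow(Mul(6, x), -1))) = Add(Mul(-3, Pow(O, -1)), Mul(3, Mul(Rational(1, 6), Pow(x, -1)))) = Add(Mul(-3, Pow(O, -1)), Mul(Rational(1, 2), Pow(x, -1))) = Add(Mul(Rational(1, 2), Pow(x, -1)), Mul(-3, Pow(O, -1))))
R = Rational(7, 12) (R = Mul(Add(Mul(Rational(1, 2), Pow(Mul(3, -2), -1)), Mul(-3, Pow(6, -1))), -1) = Mul(Add(Mul(Rational(1, 2), Pow(-6, -1)), Mul(-3, Rational(1, 6))), -1) = Mul(Add(Mul(Rational(1, 2), Rational(-1, 6)), Rational(-1, 2)), -1) = Mul(Add(Rational(-1, 12), Rational(-1, 2)), -1) = Mul(Rational(-7, 12), -1) = Rational(7, 12) ≈ 0.58333)
Function('o')(c) = Rational(7, 12)
Add(Mul(-25, -1157), Function('o')(41)) = Add(Mul(-25, -1157), Rational(7, 12)) = Add(28925, Rational(7, 12)) = Rational(347107, 12)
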